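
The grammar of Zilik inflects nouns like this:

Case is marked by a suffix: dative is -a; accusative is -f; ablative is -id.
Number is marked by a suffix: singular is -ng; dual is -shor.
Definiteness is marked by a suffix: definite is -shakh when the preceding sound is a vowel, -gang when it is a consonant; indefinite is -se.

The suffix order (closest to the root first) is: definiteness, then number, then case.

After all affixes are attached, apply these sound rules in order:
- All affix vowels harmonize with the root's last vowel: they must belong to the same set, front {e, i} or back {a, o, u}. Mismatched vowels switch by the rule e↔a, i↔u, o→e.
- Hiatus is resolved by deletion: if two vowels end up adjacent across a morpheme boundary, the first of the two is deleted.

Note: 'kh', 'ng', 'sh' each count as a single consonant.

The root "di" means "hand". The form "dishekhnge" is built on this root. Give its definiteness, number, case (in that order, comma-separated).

definite, singular, dative

Segment: di-shakh-ng-a.
definiteness: -shakh/gang → definite.
number: -ng → singular.
case: -a → dative.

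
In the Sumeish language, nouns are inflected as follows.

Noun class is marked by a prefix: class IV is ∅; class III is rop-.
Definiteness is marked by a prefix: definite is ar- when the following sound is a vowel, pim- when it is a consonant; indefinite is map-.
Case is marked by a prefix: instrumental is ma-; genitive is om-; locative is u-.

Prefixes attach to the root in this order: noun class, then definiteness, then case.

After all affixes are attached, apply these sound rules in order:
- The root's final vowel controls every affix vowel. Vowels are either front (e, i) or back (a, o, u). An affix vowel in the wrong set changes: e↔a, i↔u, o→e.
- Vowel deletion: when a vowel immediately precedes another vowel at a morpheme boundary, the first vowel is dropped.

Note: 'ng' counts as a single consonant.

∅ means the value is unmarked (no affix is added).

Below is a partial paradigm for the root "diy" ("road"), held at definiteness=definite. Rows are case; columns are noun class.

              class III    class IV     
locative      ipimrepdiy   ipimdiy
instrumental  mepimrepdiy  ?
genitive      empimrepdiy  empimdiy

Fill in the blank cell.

noun class = class IV: zero marking, form stays diy.
Attach definiteness definite pim- (before consonant 'd') → pimdiy.
Attach case instrumental ma- → mapimdiy.
Apply vowel harmony: mapimdiy → mepimdiy.
Vowel deletion: no change.

mepimdiy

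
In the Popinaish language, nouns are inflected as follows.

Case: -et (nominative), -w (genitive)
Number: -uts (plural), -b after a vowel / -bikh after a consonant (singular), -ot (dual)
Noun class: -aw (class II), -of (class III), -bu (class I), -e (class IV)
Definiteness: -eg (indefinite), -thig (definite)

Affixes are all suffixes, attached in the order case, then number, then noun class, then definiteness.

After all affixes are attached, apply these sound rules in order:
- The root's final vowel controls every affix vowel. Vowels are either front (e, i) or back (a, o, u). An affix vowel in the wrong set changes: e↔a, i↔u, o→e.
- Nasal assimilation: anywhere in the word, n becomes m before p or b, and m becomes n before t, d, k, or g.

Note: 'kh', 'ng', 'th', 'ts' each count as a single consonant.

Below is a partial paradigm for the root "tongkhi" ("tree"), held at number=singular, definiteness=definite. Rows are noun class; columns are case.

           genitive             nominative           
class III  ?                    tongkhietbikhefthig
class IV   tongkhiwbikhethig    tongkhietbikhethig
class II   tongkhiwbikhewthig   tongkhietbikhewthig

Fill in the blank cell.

tongkhiwbikhefthig

Attach case genitive -w → tongkhiw.
Attach number singular -bikh (after consonant 'w') → tongkhiwbikh.
Attach noun class class III -of → tongkhiwbikhof.
Attach definiteness definite -thig → tongkhiwbikhofthig.
Apply vowel harmony: tongkhiwbikhofthig → tongkhiwbikhefthig.
Nasal assimilation: no change.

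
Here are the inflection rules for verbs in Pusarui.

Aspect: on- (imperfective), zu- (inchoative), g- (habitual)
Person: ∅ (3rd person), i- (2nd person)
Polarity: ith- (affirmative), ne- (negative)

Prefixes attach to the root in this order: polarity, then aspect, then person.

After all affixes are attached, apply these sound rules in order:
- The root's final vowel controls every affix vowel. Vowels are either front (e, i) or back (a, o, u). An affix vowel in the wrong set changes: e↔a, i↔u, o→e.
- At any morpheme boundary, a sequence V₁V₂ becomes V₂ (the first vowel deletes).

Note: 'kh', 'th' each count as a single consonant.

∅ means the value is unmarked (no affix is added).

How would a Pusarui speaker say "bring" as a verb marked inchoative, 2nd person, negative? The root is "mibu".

Attach polarity negative ne- → nemibu.
Attach aspect inchoative zu- → zunemibu.
Attach person 2nd person i- → izunemibu.
Apply vowel harmony: izunemibu → uzunamibu.
Vowel deletion: no change.

uzunamibu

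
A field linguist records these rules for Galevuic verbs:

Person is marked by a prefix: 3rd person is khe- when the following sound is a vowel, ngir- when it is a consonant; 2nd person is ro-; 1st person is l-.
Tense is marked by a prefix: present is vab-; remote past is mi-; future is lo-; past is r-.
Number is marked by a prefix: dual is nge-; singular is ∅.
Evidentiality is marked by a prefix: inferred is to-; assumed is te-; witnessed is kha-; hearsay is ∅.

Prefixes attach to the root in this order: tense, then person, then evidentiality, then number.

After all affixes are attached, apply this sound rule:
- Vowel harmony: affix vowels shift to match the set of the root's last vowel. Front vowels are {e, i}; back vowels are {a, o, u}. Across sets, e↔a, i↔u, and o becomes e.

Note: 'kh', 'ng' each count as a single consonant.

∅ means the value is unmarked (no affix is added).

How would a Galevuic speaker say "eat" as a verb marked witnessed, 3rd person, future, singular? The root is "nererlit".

Attach tense future lo- → lonererlit.
Attach person 3rd person ngir- (before consonant 'l') → ngirlonererlit.
Attach evidentiality witnessed kha- → khangirlonererlit.
number = singular: zero marking, form stays khangirlonererlit.
Apply vowel harmony: khangirlonererlit → khengirlenererlit.

khengirlenererlit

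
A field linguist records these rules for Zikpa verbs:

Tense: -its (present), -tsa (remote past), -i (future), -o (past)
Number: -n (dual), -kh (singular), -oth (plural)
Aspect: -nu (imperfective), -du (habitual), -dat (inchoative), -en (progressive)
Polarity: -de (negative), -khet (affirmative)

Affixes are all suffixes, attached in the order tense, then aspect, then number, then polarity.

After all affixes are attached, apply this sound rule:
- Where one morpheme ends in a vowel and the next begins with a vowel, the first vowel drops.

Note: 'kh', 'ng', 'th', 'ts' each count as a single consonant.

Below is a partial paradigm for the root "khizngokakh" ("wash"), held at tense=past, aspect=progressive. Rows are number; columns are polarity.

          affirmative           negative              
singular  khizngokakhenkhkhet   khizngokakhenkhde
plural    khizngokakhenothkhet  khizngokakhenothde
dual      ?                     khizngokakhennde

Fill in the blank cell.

khizngokakhennkhet

Attach tense past -o → khizngokakho.
Attach aspect progressive -en → khizngokakhoen.
Attach number dual -n → khizngokakhoenn.
Attach polarity affirmative -khet → khizngokakhoennkhet.
Apply vowel deletion: khizngokakhoennkhet → khizngokakhennkhet.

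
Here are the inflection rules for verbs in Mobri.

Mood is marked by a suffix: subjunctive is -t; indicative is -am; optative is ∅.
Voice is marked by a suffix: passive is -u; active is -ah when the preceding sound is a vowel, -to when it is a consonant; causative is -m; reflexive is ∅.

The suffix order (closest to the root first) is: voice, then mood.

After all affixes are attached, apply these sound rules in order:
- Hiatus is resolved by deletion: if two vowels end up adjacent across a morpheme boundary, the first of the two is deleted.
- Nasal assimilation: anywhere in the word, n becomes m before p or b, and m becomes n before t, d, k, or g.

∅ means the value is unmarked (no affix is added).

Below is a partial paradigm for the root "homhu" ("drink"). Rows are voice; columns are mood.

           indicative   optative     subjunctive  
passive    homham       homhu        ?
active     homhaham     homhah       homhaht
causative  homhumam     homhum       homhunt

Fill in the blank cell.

Attach voice passive -u → homhuu.
Attach mood subjunctive -t → homhuut.
Apply vowel deletion: homhuut → homhut.
Nasal assimilation: no change.

homhut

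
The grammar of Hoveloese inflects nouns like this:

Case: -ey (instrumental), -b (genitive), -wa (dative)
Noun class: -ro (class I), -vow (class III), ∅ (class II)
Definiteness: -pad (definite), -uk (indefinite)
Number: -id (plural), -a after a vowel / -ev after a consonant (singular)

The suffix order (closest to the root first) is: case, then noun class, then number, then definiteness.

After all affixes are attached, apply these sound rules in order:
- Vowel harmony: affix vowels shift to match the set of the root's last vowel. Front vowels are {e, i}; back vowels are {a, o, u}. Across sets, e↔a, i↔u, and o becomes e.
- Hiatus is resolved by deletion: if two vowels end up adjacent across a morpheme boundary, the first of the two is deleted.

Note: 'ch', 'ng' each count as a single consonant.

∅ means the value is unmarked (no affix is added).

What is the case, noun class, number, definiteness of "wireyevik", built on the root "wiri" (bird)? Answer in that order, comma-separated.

Segment: wiri-ey-ev-uk.
case: -ey → instrumental.
noun class: ∅ → class II.
number: -a/ev → singular.
definiteness: -uk → indefinite.

instrumental, class II, singular, indefinite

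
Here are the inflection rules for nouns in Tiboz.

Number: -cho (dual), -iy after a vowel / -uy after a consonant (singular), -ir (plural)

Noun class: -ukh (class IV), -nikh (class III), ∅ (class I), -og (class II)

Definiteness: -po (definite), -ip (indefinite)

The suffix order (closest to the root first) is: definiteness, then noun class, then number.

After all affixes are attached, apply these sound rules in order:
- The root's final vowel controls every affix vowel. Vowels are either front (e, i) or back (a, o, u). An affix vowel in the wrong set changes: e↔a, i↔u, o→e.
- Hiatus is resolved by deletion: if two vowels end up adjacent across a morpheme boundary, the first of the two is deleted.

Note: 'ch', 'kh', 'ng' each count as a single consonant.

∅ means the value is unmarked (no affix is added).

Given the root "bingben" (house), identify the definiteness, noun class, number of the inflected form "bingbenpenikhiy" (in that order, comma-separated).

Segment: bingben-po-nikh-uy.
definiteness: -po → definite.
noun class: -nikh → class III.
number: -iy/uy → singular.

definite, class III, singular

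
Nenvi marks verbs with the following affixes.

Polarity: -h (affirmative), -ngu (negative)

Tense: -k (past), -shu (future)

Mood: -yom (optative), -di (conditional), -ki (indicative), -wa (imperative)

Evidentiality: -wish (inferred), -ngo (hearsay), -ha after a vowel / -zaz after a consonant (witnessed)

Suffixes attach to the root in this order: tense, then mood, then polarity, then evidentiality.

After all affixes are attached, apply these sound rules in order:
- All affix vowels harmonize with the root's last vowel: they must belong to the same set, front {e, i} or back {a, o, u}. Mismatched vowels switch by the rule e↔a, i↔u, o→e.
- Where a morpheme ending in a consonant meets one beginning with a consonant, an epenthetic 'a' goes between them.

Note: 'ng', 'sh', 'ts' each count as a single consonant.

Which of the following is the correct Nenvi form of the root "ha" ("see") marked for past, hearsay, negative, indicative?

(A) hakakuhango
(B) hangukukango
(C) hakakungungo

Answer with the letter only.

Attach tense past -k → hak.
Attach mood indicative -ki → hakki.
Attach polarity negative -ngu → hakkingu.
Attach evidentiality hearsay -ngo → hakkingungo.
Apply vowel harmony: hakkingungo → hakkungungo.
Apply epenthesis: hakkungungo → hakakungungo.
So the correct form is hakakungungo, option (C).
(B) hangukukango is wrong: it has the affixes in the wrong order.
(A) hakakuhango is wrong: it uses affirmative instead of negative for polarity.

C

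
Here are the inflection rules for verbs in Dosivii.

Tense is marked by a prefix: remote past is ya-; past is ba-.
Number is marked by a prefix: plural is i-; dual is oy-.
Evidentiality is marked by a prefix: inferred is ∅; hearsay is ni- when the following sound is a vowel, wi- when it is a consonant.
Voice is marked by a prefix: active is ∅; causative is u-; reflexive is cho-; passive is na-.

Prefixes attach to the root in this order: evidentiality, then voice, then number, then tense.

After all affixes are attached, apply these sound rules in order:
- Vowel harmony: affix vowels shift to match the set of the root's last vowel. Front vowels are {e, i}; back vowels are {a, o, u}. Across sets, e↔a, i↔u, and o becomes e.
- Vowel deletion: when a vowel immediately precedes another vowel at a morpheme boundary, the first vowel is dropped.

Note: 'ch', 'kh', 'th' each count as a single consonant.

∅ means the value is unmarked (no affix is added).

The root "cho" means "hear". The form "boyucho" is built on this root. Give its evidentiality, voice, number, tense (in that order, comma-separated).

inferred, causative, dual, past

Segment: ba-oy-u-cho.
evidentiality: ∅ → inferred.
voice: u- → causative.
number: oy- → dual.
tense: ba- → past.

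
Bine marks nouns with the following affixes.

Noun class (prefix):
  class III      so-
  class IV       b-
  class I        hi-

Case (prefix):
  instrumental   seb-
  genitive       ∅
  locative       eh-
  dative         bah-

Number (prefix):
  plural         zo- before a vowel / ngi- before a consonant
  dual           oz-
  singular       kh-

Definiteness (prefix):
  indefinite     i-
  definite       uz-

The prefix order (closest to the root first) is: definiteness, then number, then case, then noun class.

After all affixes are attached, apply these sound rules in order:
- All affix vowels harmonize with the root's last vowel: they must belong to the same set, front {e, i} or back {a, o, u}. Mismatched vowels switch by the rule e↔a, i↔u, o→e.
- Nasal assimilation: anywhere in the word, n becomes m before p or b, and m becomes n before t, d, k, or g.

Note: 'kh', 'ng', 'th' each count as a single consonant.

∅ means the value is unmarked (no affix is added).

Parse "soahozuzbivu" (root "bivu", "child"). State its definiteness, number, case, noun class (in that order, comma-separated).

definite, dual, locative, class III

Segment: so-eh-oz-uz-bivu.
definiteness: uz- → definite.
number: oz- → dual.
case: eh- → locative.
noun class: so- → class III.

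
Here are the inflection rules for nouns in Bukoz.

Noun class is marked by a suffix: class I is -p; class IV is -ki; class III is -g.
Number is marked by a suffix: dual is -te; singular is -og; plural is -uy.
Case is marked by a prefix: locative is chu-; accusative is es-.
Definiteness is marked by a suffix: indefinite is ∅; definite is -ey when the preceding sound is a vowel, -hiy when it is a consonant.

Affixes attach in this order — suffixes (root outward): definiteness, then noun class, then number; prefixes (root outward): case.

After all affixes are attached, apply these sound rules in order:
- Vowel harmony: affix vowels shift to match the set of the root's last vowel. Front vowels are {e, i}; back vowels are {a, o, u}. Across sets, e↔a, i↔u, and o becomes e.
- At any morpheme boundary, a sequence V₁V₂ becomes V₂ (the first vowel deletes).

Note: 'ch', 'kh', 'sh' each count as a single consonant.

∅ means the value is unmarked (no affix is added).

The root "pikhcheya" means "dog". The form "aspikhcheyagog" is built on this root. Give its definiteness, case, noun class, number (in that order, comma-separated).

Segment: es-pikhcheya-g-og.
definiteness: ∅ → indefinite.
case: es- → accusative.
noun class: -g → class III.
number: -og → singular.

indefinite, accusative, class III, singular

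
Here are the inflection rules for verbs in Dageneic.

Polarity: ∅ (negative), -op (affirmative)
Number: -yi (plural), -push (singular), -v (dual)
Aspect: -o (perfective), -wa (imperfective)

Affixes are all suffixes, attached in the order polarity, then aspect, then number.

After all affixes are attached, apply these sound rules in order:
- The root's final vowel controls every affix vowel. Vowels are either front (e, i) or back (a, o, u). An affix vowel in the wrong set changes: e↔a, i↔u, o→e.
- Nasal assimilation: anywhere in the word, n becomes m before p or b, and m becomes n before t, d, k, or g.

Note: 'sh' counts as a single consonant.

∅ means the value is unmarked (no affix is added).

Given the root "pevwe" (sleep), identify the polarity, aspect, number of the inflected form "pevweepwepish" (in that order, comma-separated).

Segment: pevwe-op-wa-push.
polarity: -op → affirmative.
aspect: -wa → imperfective.
number: -push → singular.

affirmative, imperfective, singular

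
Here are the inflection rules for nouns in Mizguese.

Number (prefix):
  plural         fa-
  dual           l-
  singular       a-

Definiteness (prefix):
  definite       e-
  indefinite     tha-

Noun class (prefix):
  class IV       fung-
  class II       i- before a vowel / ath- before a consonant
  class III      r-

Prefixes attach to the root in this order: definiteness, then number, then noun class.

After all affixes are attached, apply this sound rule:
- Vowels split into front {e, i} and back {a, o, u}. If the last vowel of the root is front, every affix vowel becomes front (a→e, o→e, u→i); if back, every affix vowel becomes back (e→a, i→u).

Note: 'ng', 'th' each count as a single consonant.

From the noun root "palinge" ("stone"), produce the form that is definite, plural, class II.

ethfeepalinge

Attach definiteness definite e- → epalinge.
Attach number plural fa- → faepalinge.
Attach noun class class II ath- (before consonant 'f') → athfaepalinge.
Apply vowel harmony: athfaepalinge → ethfeepalinge.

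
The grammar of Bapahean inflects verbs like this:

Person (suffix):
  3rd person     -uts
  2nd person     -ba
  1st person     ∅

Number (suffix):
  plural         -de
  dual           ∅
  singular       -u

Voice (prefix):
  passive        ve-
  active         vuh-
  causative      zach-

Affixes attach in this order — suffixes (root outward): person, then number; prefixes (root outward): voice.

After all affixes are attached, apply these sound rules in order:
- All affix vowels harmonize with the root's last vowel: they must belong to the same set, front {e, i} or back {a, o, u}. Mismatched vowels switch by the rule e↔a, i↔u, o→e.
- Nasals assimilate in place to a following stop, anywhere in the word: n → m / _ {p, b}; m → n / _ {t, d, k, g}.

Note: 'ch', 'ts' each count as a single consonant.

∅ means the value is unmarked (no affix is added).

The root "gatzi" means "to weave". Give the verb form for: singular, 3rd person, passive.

Attach person 3rd person -uts → gatziuts.
Attach number singular -u → gatziutsu.
Attach voice passive ve- → vegatziutsu.
Apply vowel harmony: vegatziutsu → vegatziitsi.
Nasal assimilation: no change.

vegatziitsi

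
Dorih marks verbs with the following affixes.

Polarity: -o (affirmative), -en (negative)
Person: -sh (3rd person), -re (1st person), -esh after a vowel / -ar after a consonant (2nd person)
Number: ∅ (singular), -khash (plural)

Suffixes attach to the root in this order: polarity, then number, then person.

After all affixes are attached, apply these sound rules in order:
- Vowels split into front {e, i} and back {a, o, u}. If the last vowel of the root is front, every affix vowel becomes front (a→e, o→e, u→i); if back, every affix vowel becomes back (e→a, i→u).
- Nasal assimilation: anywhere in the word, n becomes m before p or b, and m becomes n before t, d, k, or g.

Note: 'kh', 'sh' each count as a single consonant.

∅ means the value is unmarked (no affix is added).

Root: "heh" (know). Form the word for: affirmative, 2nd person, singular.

Attach polarity affirmative -o → heho.
number = singular: zero marking, form stays heho.
Attach person 2nd person -esh (after vowel 'o') → hehoesh.
Apply vowel harmony: hehoesh → heheesh.
Nasal assimilation: no change.

heheesh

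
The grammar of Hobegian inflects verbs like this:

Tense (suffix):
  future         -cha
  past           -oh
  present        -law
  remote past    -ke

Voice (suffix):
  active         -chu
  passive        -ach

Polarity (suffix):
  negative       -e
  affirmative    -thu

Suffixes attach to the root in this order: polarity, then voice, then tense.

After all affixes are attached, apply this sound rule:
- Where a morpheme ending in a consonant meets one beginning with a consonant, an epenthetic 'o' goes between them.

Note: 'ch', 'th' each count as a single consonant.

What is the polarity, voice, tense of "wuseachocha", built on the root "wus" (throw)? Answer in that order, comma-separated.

Segment: wus-e-ach-cha.
polarity: -e → negative.
voice: -ach → passive.
tense: -cha → future.

negative, passive, future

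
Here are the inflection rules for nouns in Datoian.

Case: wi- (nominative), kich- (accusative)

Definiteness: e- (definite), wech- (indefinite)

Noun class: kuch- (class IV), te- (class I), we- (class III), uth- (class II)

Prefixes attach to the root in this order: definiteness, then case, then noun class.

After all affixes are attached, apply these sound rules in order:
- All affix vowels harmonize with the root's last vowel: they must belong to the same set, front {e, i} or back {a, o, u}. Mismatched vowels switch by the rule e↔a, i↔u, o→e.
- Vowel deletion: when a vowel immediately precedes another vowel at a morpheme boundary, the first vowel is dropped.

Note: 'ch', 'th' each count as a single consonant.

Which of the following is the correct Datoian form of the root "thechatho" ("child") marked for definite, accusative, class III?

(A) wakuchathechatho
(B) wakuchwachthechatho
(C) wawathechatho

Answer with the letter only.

A

Attach definiteness definite e- → ethechatho.
Attach case accusative kich- → kichethechatho.
Attach noun class class III we- → wekichethechatho.
Apply vowel harmony: wekichethechatho → wakuchathechatho.
Vowel deletion: no change.
So the correct form is wakuchathechatho, option (A).
(C) wawathechatho is wrong: it uses nominative instead of accusative for case.
(B) wakuchwachthechatho is wrong: it uses indefinite instead of definite for definiteness.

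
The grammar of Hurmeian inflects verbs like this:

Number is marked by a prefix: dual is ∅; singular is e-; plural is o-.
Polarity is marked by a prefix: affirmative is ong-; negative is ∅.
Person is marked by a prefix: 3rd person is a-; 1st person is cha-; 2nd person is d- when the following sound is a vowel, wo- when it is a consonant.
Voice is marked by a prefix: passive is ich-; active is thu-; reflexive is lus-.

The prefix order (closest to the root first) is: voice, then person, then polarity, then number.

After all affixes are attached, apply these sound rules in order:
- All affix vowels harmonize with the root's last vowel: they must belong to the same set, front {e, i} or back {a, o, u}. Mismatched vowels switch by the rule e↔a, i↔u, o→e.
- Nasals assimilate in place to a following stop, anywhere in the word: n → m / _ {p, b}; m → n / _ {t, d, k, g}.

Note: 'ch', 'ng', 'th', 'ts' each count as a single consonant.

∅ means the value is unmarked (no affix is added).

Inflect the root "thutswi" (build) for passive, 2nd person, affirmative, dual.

engdichthutswi

Attach voice passive ich- → ichthutswi.
Attach person 2nd person d- (before vowel 'i') → dichthutswi.
Attach polarity affirmative ong- → ongdichthutswi.
number = dual: zero marking, form stays ongdichthutswi.
Apply vowel harmony: ongdichthutswi → engdichthutswi.
Nasal assimilation: no change.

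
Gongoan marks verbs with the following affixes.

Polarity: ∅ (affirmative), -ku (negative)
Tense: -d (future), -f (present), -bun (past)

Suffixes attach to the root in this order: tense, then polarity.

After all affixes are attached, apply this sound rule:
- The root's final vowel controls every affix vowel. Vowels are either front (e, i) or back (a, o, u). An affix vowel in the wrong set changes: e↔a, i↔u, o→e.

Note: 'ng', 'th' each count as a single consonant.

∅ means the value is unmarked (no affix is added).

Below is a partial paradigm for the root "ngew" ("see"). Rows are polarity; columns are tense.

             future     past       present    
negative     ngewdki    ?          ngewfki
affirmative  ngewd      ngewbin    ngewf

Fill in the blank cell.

Attach tense past -bun → ngewbun.
Attach polarity negative -ku → ngewbunku.
Apply vowel harmony: ngewbunku → ngewbinki.

ngewbinki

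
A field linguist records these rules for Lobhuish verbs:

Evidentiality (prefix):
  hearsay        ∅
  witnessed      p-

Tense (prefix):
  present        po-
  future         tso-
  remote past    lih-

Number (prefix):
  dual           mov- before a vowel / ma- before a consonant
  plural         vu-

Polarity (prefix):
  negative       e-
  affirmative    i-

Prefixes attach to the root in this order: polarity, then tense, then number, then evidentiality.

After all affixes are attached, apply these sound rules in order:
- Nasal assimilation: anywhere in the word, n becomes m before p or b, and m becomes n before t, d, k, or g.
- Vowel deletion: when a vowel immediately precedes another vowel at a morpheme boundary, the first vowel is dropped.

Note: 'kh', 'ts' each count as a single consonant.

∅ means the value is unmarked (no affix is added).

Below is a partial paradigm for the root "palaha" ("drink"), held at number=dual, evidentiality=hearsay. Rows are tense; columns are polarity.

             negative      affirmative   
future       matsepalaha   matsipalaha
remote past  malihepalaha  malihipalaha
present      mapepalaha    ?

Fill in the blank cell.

mapipalaha

Attach polarity affirmative i- → ipalaha.
Attach tense present po- → poipalaha.
Attach number dual ma- (before consonant 'p') → mapoipalaha.
evidentiality = hearsay: zero marking, form stays mapoipalaha.
Nasal assimilation: no change.
Apply vowel deletion: mapoipalaha → mapipalaha.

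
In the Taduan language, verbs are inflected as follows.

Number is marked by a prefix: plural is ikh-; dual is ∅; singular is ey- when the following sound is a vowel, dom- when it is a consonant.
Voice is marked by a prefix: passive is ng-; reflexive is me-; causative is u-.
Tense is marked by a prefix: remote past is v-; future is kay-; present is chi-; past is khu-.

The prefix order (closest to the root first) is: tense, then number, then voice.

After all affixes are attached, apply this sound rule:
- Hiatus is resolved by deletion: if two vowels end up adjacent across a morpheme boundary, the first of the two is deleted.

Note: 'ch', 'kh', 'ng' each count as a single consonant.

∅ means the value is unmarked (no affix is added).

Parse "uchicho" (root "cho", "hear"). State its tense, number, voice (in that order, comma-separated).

present, dual, causative

Segment: u-chi-cho.
tense: chi- → present.
number: ∅ → dual.
voice: u- → causative.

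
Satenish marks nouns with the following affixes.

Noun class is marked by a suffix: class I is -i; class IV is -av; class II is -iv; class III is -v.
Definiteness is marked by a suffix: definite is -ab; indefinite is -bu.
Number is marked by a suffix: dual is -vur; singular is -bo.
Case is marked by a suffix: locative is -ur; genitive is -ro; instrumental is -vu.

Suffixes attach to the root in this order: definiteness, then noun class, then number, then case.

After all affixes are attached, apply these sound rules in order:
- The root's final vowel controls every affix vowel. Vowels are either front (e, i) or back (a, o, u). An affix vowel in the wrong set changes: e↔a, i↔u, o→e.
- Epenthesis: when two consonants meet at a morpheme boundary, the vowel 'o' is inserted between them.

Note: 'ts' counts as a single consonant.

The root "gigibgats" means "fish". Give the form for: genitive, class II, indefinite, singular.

gigibgatsobuuvoboro

Attach definiteness indefinite -bu → gigibgatsbu.
Attach noun class class II -iv → gigibgatsbuiv.
Attach number singular -bo → gigibgatsbuivbo.
Attach case genitive -ro → gigibgatsbuivboro.
Apply vowel harmony: gigibgatsbuivboro → gigibgatsbuuvboro.
Apply epenthesis: gigibgatsbuuvboro → gigibgatsobuuvoboro.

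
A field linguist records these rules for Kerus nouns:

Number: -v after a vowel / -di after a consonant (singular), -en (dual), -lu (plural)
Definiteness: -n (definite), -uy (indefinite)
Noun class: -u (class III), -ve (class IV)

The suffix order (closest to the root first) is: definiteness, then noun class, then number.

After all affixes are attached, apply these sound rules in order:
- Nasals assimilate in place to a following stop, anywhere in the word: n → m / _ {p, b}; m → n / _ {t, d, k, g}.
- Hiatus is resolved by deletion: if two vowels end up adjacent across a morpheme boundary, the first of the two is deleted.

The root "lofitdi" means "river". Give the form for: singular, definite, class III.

Attach definiteness definite -n → lofitdin.
Attach noun class class III -u → lofitdinu.
Attach number singular -v (after vowel 'u') → lofitdinuv.
Nasal assimilation: no change.
Vowel deletion: no change.

lofitdinuv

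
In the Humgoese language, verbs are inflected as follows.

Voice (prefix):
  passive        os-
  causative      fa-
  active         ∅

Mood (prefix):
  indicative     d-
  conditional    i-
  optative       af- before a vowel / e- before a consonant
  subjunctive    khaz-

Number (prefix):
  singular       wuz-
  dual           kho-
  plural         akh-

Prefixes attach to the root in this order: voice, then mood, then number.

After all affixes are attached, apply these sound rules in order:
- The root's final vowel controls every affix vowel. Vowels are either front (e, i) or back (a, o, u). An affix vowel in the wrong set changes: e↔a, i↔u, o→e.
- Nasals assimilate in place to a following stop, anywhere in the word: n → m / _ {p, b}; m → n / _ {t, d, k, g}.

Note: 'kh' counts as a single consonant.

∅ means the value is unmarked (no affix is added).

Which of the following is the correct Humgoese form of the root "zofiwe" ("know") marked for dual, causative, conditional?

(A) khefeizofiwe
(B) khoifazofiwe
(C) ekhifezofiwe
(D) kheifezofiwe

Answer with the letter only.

Attach voice causative fa- → fazofiwe.
Attach mood conditional i- → ifazofiwe.
Attach number dual kho- → khoifazofiwe.
Apply vowel harmony: khoifazofiwe → kheifezofiwe.
Nasal assimilation: no change.
So the correct form is kheifezofiwe, option (D).
(B) khoifazofiwe is wrong: it fails to apply the sound rule(s).
(C) ekhifezofiwe is wrong: it uses plural instead of dual for number.
(A) khefeizofiwe is wrong: it has the affixes in the wrong order.

D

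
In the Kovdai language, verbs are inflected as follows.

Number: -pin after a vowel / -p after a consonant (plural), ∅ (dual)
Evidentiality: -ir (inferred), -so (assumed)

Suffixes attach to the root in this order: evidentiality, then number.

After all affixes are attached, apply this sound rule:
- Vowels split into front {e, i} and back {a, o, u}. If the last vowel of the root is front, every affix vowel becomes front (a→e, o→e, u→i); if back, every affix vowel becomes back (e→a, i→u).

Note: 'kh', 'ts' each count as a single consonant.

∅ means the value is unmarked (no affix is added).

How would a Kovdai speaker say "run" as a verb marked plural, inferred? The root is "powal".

powalurp

Attach evidentiality inferred -ir → powalir.
Attach number plural -p (after consonant 'r') → powalirp.
Apply vowel harmony: powalirp → powalurp.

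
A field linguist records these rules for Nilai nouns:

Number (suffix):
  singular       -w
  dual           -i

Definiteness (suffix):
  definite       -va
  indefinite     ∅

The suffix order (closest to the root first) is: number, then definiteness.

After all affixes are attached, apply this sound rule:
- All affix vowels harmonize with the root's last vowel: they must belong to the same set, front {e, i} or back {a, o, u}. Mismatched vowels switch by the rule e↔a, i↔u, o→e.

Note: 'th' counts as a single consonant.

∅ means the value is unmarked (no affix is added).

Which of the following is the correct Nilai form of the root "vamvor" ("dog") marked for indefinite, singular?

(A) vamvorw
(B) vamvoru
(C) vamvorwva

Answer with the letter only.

Attach number singular -w → vamvorw.
definiteness = indefinite: zero marking, form stays vamvorw.
Vowel harmony: no change.
So the correct form is vamvorw, option (A).
(C) vamvorwva is wrong: it uses definite instead of indefinite for definiteness.
(B) vamvoru is wrong: it uses dual instead of singular for number.

A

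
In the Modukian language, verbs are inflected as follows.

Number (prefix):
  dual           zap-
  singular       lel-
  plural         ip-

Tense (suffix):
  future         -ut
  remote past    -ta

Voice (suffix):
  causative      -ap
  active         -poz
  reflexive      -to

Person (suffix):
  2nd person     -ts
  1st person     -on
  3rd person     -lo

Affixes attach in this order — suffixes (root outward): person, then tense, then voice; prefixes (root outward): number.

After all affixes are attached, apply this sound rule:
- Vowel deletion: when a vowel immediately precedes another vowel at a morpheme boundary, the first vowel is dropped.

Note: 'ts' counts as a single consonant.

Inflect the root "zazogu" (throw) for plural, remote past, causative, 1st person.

ipzazogontap

Attach person 1st person -on → zazoguon.
Attach number plural ip- → ipzazoguon.
Attach tense remote past -ta → ipzazoguonta.
Attach voice causative -ap → ipzazoguontaap.
Apply vowel deletion: ipzazoguontaap → ipzazogontap.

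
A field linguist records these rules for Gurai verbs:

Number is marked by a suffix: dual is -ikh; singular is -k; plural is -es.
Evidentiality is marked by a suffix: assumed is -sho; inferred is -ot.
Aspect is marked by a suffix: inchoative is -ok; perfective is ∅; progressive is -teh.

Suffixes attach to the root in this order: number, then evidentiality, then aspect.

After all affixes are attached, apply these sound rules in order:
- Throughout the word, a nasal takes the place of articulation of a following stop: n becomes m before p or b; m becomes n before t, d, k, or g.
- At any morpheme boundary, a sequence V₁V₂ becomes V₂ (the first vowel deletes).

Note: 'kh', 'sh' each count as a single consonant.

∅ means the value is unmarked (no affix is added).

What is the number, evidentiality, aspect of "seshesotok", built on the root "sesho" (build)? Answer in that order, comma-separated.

plural, inferred, inchoative

Segment: sesho-es-ot-ok.
number: -es → plural.
evidentiality: -ot → inferred.
aspect: -ok → inchoative.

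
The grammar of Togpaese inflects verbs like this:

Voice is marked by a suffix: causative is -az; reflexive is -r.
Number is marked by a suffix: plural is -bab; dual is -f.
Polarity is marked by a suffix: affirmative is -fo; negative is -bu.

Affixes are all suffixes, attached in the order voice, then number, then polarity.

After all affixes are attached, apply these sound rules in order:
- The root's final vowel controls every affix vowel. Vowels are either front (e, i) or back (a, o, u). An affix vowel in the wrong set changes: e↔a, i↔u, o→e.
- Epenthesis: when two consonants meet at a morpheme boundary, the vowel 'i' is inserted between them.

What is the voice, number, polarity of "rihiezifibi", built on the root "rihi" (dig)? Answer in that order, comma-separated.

Segment: rihi-az-f-bu.
voice: -az → causative.
number: -f → dual.
polarity: -bu → negative.

causative, dual, negative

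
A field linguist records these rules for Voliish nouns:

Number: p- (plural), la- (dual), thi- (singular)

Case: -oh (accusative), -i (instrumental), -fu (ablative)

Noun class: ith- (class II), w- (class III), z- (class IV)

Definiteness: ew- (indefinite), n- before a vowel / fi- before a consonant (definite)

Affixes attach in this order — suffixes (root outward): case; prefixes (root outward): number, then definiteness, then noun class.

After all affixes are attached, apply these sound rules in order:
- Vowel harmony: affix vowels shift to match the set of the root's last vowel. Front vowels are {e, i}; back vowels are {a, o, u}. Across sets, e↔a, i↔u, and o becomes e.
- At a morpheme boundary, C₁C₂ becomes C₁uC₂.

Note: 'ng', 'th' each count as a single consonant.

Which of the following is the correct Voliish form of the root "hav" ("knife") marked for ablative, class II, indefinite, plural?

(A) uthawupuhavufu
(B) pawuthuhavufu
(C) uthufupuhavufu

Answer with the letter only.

A

Attach case ablative -fu → havfu.
Attach number plural p- → phavfu.
Attach definiteness indefinite ew- → ewphavfu.
Attach noun class class II ith- → ithewphavfu.
Apply vowel harmony: ithewphavfu → uthawphavfu.
Apply epenthesis: uthawphavfu → uthawupuhavufu.
So the correct form is uthawupuhavufu, option (A).
(B) pawuthuhavufu is wrong: it has the affixes in the wrong order.
(C) uthufupuhavufu is wrong: it uses definite instead of indefinite for definiteness.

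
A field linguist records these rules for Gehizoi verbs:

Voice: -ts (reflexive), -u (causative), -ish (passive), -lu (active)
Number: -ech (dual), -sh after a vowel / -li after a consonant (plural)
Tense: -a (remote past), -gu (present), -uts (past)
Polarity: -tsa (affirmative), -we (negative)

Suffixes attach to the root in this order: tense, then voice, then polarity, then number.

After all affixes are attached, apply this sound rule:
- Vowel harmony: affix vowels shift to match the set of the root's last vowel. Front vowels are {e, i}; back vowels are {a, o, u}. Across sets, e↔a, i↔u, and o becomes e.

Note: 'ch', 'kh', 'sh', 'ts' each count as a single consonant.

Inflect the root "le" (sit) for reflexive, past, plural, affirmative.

Attach tense past -uts → leuts.
Attach voice reflexive -ts → leutsts.
Attach polarity affirmative -tsa → leutststsa.
Attach number plural -sh (after vowel 'a') → leutststsash.
Apply vowel harmony: leutststsash → leitststsesh.

leitststsesh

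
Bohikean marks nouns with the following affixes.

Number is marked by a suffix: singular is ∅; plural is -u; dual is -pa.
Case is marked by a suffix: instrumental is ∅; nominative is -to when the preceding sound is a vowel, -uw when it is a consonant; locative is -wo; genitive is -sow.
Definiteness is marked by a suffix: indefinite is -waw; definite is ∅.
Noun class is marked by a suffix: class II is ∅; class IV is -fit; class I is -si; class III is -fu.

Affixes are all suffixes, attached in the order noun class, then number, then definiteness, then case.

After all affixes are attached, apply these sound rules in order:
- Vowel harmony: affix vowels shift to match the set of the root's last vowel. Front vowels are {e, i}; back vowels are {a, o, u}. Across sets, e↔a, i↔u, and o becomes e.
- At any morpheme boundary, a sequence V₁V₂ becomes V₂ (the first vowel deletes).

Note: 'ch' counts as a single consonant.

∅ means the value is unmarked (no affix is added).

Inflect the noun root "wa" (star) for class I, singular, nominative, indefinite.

wasuwawuw

Attach noun class class I -si → wasi.
number = singular: zero marking, form stays wasi.
Attach definiteness indefinite -waw → wasiwaw.
Attach case nominative -uw (after consonant 'w') → wasiwawuw.
Apply vowel harmony: wasiwawuw → wasuwawuw.
Vowel deletion: no change.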